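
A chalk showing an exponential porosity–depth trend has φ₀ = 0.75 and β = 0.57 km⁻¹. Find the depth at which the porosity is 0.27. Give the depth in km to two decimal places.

Invert Athy's law: d = ln(φ₀/φ) / β
d = ln(0.75/0.27) / 0.57 = ln(2.778) / 0.57 = 1.0217 / 0.57 = 1.792 km

1.79 km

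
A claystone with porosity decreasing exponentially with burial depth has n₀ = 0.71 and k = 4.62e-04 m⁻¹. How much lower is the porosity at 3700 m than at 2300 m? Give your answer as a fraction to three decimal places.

0.117

Working in km (1 km = 1000 m; k in km⁻¹ = k in m⁻¹ × 1000):
n(2.3) = 0.71·e^(−0.462×2.3) = 0.2453
n(3.7) = 0.71·e^(−0.462×3.7) = 0.1285
Δn = 0.2453 − 0.1285 = 0.1169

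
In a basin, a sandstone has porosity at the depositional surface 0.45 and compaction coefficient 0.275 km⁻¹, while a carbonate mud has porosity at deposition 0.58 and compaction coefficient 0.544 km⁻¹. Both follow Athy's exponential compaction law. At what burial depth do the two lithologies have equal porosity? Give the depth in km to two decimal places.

Set φ₀ₐ e^(−cₐz) = φ₀ᵦ e^(−cᵦz) ⇒ ln(φ₀ₐ/φ₀ᵦ) = (cₐ − cᵦ)·z
z = ln(0.45/0.58) / (0.275 − 0.544) = -0.2538 / -0.269 = 0.943 km

0.94 km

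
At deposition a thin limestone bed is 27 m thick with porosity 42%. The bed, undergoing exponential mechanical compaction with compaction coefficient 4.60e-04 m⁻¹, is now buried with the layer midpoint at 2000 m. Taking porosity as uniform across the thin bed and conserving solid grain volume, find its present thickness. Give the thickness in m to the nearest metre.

Working in km (1 km = 1000 m; c in km⁻¹ = c in m⁻¹ × 1000):
Porosity at 2 km: phi = 0.42·exp(−0.46×2) = 0.1674
Solid-volume conservation: h(1−phi) = h₀(1−phi₀) ⇒ h = h₀·(1−phi₀)/(1−phi)
h = 0.027 × (1 − 0.42)/(1 − 0.1674) = 0.027 × 0.6966 = 0.0188 km

19 m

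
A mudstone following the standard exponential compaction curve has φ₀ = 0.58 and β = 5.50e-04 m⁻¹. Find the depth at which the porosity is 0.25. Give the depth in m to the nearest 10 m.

Working in km (1 km = 1000 m; β in km⁻¹ = β in m⁻¹ × 1000):
Invert Athy's law: Z = ln(φ₀/φ) / β
Z = ln(0.58/0.25) / 0.55 = ln(2.32) / 0.55 = 0.8416 / 0.55 = 1.530 km

1530 m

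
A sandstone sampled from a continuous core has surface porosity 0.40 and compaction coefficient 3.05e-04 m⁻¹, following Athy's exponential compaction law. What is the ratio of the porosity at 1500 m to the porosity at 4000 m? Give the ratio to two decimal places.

Working in km (1 km = 1000 m; c in km⁻¹ = c in m⁻¹ × 1000):
phi(z₁)/phi(z₂) = e^(−c·z₁)/e^(−c·z₂) = e^{c(z₂−z₁)}
= exp(0.305 × 2.5) = exp(0.7625) = 2.1436

2.14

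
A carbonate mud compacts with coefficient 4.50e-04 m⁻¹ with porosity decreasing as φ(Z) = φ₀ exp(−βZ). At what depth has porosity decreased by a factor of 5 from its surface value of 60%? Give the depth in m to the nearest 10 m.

Working in km (1 km = 1000 m; β in km⁻¹ = β in m⁻¹ × 1000):
φ/φ₀ = 1/5 ⇒ exp(−β·Z) = 1/5 ⇒ Z = ln(5) / β
Z = 1.6094 / 0.45 = 3.577 km

3580 m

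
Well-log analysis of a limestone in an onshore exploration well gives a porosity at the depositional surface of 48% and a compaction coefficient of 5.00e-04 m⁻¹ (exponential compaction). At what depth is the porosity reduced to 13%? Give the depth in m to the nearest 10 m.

2610 m

Working in km (1 km = 1000 m; c in km⁻¹ = c in m⁻¹ × 1000):
Invert Athy's law: d = ln(n₀/n) / c
d = ln(0.48/0.13) / 0.5 = ln(3.692) / 0.5 = 1.3063 / 0.5 = 2.613 km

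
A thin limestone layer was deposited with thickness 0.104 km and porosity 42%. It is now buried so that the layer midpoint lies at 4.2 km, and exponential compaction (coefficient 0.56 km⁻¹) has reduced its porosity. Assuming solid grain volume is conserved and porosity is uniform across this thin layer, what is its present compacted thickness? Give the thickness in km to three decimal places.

0.063 km

Porosity at 4.2 km: phi = 0.42·exp(−0.56×4.2) = 0.0400
Solid-volume conservation: h(1−phi) = h₀(1−phi₀) ⇒ h = h₀·(1−phi₀)/(1−phi)
h = 0.104 × (1 − 0.42)/(1 − 0.0400) = 0.104 × 0.6042 = 0.0628 km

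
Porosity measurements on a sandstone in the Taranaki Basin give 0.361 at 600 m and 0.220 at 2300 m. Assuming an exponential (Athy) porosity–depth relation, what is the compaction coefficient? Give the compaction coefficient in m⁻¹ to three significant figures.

Working in km (1 km = 1000 m; β in km⁻¹ = β in m⁻¹ × 1000):
Athy: n(d) = n₀ e^(−βd) ⇒ n₁/n₂ = e^{β(d₂−d₁)} ⇒ β = ln(n₁/n₂)/(d₂−d₁)
β = ln(0.361/0.22) / (2.3 − 0.6) = ln(1.641) / 1.7 = 0.4953 / 1.7 = 0.2913 km⁻¹

0.000291 m⁻¹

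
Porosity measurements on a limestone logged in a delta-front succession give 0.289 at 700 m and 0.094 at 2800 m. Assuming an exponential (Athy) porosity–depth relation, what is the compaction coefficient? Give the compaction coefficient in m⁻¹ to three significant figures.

0.000535 m⁻¹

Working in km (1 km = 1000 m; c in km⁻¹ = c in m⁻¹ × 1000):
Athy: phi(d) = phi₀ e^(−cd) ⇒ phi₁/phi₂ = e^{c(d₂−d₁)} ⇒ c = ln(phi₁/phi₂)/(d₂−d₁)
c = ln(0.289/0.094) / (2.8 − 0.7) = ln(3.074) / 2.1 = 1.1231 / 2.1 = 0.5348 km⁻¹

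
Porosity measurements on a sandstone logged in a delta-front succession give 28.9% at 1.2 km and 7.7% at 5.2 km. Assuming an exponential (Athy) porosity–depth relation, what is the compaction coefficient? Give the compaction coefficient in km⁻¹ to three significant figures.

Athy: phi(z) = phi₀ e^(−βz) ⇒ phi₁/phi₂ = e^{β(z₂−z₁)} ⇒ β = ln(phi₁/phi₂)/(z₂−z₁)
β = ln(0.289/0.077) / (5.2 − 1.2) = ln(3.753) / 4 = 1.3226 / 4 = 0.3307 km⁻¹

0.331 km⁻¹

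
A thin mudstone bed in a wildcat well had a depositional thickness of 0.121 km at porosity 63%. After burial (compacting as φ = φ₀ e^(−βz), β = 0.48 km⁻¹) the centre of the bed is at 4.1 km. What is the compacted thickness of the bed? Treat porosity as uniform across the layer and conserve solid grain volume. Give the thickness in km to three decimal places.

Porosity at 4.1 km: φ = 0.63·exp(−0.48×4.1) = 0.0880
Solid-volume conservation: h(1−φ) = h₀(1−φ₀) ⇒ h = h₀·(1−φ₀)/(1−φ)
h = 0.121 × (1 − 0.63)/(1 − 0.0880) = 0.121 × 0.4057 = 0.0491 km

0.049 km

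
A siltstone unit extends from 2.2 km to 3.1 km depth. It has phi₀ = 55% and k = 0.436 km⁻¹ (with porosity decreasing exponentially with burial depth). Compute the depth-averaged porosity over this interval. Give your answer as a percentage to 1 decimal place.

17.4%

⟨phi⟩ = (1/(Z₂−Z₁)) ∫ phi₀ e^(−kZ) dZ = phi₀·(e^(−k·Z₁) − e^(−k·Z₂)) / (k·(Z₂−Z₁))
e^(−0.436×2.2) = 0.3832; e^(−0.436×3.1) = 0.2588
⟨phi⟩ = 0.55 × (0.3832 − 0.2588) / (0.436 × 0.9) = 0.55 × 0.3170 = 0.1743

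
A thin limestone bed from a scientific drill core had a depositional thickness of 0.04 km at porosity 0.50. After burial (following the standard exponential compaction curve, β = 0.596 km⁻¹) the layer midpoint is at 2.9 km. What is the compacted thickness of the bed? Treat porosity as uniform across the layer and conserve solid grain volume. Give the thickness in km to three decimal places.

0.022 km

Porosity at 2.9 km: n = 0.5·exp(−0.596×2.9) = 0.0888
Solid-volume conservation: h(1−n) = h₀(1−n₀) ⇒ h = h₀·(1−n₀)/(1−n)
h = 0.04 × (1 − 0.5)/(1 − 0.0888) = 0.04 × 0.5487 = 0.0219 km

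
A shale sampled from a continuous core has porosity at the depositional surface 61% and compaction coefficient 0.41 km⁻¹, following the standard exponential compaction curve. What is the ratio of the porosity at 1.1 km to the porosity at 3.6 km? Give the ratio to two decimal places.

phi(z₁)/phi(z₂) = e^(−c·z₁)/e^(−c·z₂) = e^{c(z₂−z₁)}
= exp(0.41 × 2.5) = exp(1.025) = 2.7871

2.79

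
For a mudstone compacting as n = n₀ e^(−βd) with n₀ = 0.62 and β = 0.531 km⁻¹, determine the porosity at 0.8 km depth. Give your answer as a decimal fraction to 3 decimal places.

n = n₀·exp(−β·d) = 0.62 × exp(−0.531 × 0.8) = 0.62 × exp(−0.4248)
  = 0.62 × 0.6539 = 0.4054

0.405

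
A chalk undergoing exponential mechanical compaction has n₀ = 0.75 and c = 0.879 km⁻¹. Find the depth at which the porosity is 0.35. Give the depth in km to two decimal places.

Invert Athy's law: Z = ln(n₀/n) / c
Z = ln(0.75/0.35) / 0.879 = ln(2.143) / 0.879 = 0.7621 / 0.879 = 0.867 km

0.87 km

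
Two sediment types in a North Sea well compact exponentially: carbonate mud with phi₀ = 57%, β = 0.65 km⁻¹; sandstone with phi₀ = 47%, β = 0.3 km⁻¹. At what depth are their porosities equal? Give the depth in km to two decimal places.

Set phi₀ₐ e^(−βₐz) = phi₀ᵦ e^(−βᵦz) ⇒ ln(phi₀ₐ/phi₀ᵦ) = (βₐ − βᵦ)·z
z = ln(0.57/0.47) / (0.65 − 0.3) = 0.1929 / 0.35 = 0.551 km

0.55 km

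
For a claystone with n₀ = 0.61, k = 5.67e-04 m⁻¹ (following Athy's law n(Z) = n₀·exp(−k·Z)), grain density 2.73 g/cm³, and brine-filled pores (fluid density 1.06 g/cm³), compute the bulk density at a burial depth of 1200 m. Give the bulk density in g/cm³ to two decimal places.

Working in km (1 km = 1000 m; k in km⁻¹ = k in m⁻¹ × 1000):
Porosity at depth: n = 0.61·exp(−0.567×1.2) = 0.61×0.5064 = 0.3089
Bulk density: ρ_b = (1−n)ρ_g + n·ρ_f = 0.6911×2.73 + 0.3089×1.06
       = 1.887 + 0.327 = 2.214 g/cm³

2.21 g/cm³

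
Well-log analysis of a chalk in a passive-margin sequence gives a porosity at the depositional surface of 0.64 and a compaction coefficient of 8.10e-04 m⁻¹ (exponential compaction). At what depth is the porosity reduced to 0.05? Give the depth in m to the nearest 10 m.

Working in km (1 km = 1000 m; k in km⁻¹ = k in m⁻¹ × 1000):
Invert Athy's law: Z = ln(n₀/n) / k
Z = ln(0.64/0.05) / 0.81 = ln(12.8) / 0.81 = 2.5494 / 0.81 = 3.147 km

3150 m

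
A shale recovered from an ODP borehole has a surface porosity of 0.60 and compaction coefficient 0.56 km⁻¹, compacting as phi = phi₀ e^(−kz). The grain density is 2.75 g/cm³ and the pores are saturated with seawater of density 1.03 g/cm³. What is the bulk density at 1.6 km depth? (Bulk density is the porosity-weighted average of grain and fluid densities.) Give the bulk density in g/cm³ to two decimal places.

Porosity at depth: phi = 0.6·exp(−0.56×1.6) = 0.6×0.4082 = 0.2449
Bulk density: ρ_b = (1−phi)ρ_g + phi·ρ_f = 0.7551×2.75 + 0.2449×1.03
       = 2.076 + 0.252 = 2.329 g/cm³

2.33 g/cm³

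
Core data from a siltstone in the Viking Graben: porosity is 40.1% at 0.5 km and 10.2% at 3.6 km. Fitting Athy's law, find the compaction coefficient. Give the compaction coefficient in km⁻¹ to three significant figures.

Athy: φ(z) = φ₀ e^(−kz) ⇒ φ₁/φ₂ = e^{k(z₂−z₁)} ⇒ k = ln(φ₁/φ₂)/(z₂−z₁)
k = ln(0.401/0.102) / (3.6 − 0.5) = ln(3.931) / 3.1 = 1.3690 / 3.1 = 0.4416 km⁻¹

0.442 km⁻¹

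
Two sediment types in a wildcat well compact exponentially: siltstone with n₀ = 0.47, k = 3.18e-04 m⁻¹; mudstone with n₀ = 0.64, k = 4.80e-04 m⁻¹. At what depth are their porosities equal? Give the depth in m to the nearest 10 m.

Working in km (1 km = 1000 m; k in km⁻¹ = k in m⁻¹ × 1000):
Set n₀ₐ e^(−kₐd) = n₀ᵦ e^(−kᵦd) ⇒ ln(n₀ₐ/n₀ᵦ) = (kₐ − kᵦ)·d
d = ln(0.47/0.64) / (0.318 − 0.48) = -0.3087 / -0.162 = 1.906 km

1910 m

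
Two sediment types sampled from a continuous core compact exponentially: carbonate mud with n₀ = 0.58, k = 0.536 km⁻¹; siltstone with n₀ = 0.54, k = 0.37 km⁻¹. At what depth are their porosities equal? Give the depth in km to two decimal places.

Set n₀ₐ e^(−kₐZ) = n₀ᵦ e^(−kᵦZ) ⇒ ln(n₀ₐ/n₀ᵦ) = (kₐ − kᵦ)·Z
Z = ln(0.58/0.54) / (0.536 − 0.37) = 0.0715 / 0.166 = 0.430 km

0.43 km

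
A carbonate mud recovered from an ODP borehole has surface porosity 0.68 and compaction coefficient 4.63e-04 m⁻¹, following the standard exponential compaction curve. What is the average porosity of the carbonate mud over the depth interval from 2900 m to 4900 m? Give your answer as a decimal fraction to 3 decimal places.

Working in km (1 km = 1000 m; k in km⁻¹ = k in m⁻¹ × 1000):
⟨phi⟩ = (1/(Z₂−Z₁)) ∫ phi₀ e^(−kZ) dZ = phi₀·(e^(−k·Z₁) − e^(−k·Z₂)) / (k·(Z₂−Z₁))
e^(−0.463×2.9) = 0.2611; e^(−0.463×4.9) = 0.1034
⟨phi⟩ = 0.68 × (0.2611 − 0.1034) / (0.463 × 2) = 0.68 × 0.1703 = 0.1158

0.116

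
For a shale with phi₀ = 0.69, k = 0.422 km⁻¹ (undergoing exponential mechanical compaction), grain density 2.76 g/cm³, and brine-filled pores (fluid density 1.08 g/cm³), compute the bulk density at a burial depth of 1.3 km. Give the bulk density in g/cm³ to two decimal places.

Porosity at depth: phi = 0.69·exp(−0.422×1.3) = 0.69×0.5778 = 0.3987
Bulk density: ρ_b = (1−phi)ρ_g + phi·ρ_f = 0.6013×2.76 + 0.3987×1.08
       = 1.660 + 0.431 = 2.090 g/cm³

2.09 g/cm³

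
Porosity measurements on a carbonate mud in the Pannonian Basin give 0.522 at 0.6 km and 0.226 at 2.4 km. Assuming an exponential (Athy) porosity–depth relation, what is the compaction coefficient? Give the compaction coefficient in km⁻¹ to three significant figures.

Athy: φ(d) = φ₀ e^(−βd) ⇒ φ₁/φ₂ = e^{β(d₂−d₁)} ⇒ β = ln(φ₁/φ₂)/(d₂−d₁)
β = ln(0.522/0.226) / (2.4 − 0.6) = ln(2.31) / 1.8 = 0.8371 / 1.8 = 0.4651 km⁻¹

0.465 km⁻¹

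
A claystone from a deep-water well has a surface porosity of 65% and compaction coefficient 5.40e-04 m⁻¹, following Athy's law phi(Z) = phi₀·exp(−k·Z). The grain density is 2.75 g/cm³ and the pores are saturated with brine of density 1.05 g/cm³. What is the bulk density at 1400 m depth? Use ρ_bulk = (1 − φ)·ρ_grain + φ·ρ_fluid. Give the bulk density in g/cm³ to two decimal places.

Working in km (1 km = 1000 m; k in km⁻¹ = k in m⁻¹ × 1000):
Porosity at depth: phi = 0.65·exp(−0.54×1.4) = 0.65×0.4695 = 0.3052
Bulk density: ρ_b = (1−phi)ρ_g + phi·ρ_f = 0.6948×2.75 + 0.3052×1.05
       = 1.911 + 0.320 = 2.231 g/cm³

2.23 g/cm³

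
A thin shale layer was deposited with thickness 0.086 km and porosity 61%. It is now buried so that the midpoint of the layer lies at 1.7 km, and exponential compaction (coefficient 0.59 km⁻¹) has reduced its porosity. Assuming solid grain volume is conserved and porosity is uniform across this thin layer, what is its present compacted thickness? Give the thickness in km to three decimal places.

0.043 km

Porosity at 1.7 km: n = 0.61·exp(−0.59×1.7) = 0.2237
Solid-volume conservation: h(1−n) = h₀(1−n₀) ⇒ h = h₀·(1−n₀)/(1−n)
h = 0.086 × (1 − 0.61)/(1 − 0.2237) = 0.086 × 0.5024 = 0.0432 km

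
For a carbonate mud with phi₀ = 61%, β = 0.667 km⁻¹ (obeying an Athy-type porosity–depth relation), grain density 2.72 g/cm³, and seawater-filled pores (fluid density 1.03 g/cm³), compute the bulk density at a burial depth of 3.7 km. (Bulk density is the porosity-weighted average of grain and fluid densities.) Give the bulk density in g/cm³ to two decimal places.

Porosity at depth: phi = 0.61·exp(−0.667×3.7) = 0.61×0.0848 = 0.0517
Bulk density: ρ_b = (1−phi)ρ_g + phi·ρ_f = 0.9483×2.72 + 0.0517×1.03
       = 2.579 + 0.053 = 2.633 g/cm³

2.63 g/cm³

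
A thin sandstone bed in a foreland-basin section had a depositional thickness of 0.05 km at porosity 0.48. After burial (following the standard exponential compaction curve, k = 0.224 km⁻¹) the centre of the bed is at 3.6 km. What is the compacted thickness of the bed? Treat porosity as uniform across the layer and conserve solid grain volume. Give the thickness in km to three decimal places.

0.033 km

Porosity at 3.6 km: φ = 0.48·exp(−0.224×3.6) = 0.2143
Solid-volume conservation: h(1−φ) = h₀(1−φ₀) ⇒ h = h₀·(1−φ₀)/(1−φ)
h = 0.05 × (1 − 0.48)/(1 − 0.2143) = 0.05 × 0.6618 = 0.0331 km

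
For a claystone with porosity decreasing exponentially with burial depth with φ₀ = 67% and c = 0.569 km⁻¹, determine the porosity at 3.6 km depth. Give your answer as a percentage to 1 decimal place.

8.6%

φ = φ₀·exp(−c·z) = 0.67 × exp(−0.569 × 3.6) = 0.67 × exp(−2.048)
  = 0.67 × 0.1289 = 0.0864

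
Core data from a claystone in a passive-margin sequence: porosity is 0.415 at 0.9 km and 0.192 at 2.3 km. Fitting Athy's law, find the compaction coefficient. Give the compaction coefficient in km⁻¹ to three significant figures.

Athy: phi(Z) = phi₀ e^(−βZ) ⇒ phi₁/phi₂ = e^{β(Z₂−Z₁)} ⇒ β = ln(phi₁/phi₂)/(Z₂−Z₁)
β = ln(0.415/0.192) / (2.3 − 0.9) = ln(2.161) / 1.4 = 0.7708 / 1.4 = 0.5506 km⁻¹

0.551 km⁻¹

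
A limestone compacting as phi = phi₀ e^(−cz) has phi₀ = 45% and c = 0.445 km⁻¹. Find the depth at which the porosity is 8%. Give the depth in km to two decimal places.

3.88 km

Invert Athy's law: z = ln(phi₀/phi) / c
z = ln(0.45/0.08) / 0.445 = ln(5.625) / 0.445 = 1.7272 / 0.445 = 3.881 km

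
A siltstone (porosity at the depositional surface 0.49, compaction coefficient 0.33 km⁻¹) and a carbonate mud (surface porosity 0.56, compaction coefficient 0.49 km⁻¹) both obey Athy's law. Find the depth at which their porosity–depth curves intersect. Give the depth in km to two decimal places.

0.83 km

Set phi₀ₐ e^(−cₐz) = phi₀ᵦ e^(−cᵦz) ⇒ ln(phi₀ₐ/phi₀ᵦ) = (cₐ − cᵦ)·z
z = ln(0.49/0.56) / (0.33 − 0.49) = -0.1335 / -0.16 = 0.835 km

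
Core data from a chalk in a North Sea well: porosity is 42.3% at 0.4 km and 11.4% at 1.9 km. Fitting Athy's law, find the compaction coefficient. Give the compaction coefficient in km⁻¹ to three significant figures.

Athy: n(d) = n₀ e^(−cd) ⇒ n₁/n₂ = e^{c(d₂−d₁)} ⇒ c = ln(n₁/n₂)/(d₂−d₁)
c = ln(0.423/0.114) / (1.9 − 0.4) = ln(3.711) / 1.5 = 1.3112 / 1.5 = 0.8741 km⁻¹

0.874 km⁻¹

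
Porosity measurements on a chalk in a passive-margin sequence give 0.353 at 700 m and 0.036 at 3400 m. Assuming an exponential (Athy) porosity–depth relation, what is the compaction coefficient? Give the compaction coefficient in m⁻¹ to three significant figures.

Working in km (1 km = 1000 m; c in km⁻¹ = c in m⁻¹ × 1000):
Athy: φ(d) = φ₀ e^(−cd) ⇒ φ₁/φ₂ = e^{c(d₂−d₁)} ⇒ c = ln(φ₁/φ₂)/(d₂−d₁)
c = ln(0.353/0.036) / (3.4 − 0.7) = ln(9.806) / 2.7 = 2.2829 / 2.7 = 0.8455 km⁻¹

0.000846 m⁻¹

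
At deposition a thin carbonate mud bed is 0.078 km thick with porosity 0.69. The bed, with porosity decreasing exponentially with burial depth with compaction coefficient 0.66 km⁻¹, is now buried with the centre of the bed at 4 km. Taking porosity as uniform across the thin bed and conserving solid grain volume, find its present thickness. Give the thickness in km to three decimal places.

0.025 km

Porosity at 4 km: n = 0.69·exp(−0.66×4) = 0.0492
Solid-volume conservation: h(1−n) = h₀(1−n₀) ⇒ h = h₀·(1−n₀)/(1−n)
h = 0.078 × (1 − 0.69)/(1 − 0.0492) = 0.078 × 0.3261 = 0.0254 km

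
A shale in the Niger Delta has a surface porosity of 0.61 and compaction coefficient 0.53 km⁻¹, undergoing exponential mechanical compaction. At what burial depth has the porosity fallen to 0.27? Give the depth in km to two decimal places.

Invert Athy's law: Z = ln(phi₀/phi) / c
Z = ln(0.61/0.27) / 0.53 = ln(2.259) / 0.53 = 0.8150 / 0.53 = 1.538 km

1.54 km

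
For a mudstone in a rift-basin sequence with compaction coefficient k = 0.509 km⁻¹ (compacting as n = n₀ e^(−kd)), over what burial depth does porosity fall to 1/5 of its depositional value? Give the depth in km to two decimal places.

n/n₀ = 1/5 ⇒ exp(−k·d) = 1/5 ⇒ d = ln(5) / k
d = 1.6094 / 0.509 = 3.162 km

3.16 km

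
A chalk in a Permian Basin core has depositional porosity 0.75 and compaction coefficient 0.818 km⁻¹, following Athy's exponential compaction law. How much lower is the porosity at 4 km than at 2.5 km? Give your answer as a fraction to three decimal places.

φ(2.5) = 0.75·e^(−0.818×2.5) = 0.0970
φ(4) = 0.75·e^(−0.818×4) = 0.0284
Δφ = 0.0970 − 0.0284 = 0.0686

0.069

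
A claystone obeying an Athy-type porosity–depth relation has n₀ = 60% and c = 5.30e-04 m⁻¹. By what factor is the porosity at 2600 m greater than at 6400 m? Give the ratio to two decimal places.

Working in km (1 km = 1000 m; c in km⁻¹ = c in m⁻¹ × 1000):
n(d₁)/n(d₂) = e^(−c·d₁)/e^(−c·d₂) = e^{c(d₂−d₁)}
= exp(0.53 × 3.8) = exp(2.014) = 7.4932

7.49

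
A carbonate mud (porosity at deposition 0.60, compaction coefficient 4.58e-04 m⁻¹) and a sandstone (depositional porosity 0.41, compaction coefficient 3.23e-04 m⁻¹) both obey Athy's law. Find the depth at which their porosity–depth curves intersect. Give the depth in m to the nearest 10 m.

Working in km (1 km = 1000 m; k in km⁻¹ = k in m⁻¹ × 1000):
Set phi₀ₐ e^(−kₐd) = phi₀ᵦ e^(−kᵦd) ⇒ ln(phi₀ₐ/phi₀ᵦ) = (kₐ − kᵦ)·d
d = ln(0.6/0.41) / (0.458 − 0.323) = 0.3808 / 0.135 = 2.821 km

2820 m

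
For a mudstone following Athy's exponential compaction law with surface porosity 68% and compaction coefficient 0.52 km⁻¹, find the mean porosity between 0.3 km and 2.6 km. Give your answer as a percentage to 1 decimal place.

33.9%

⟨φ⟩ = (1/(z₂−z₁)) ∫ φ₀ e^(−cz) dz = φ₀·(e^(−c·z₁) − e^(−c·z₂)) / (c·(z₂−z₁))
e^(−0.52×0.3) = 0.8556; e^(−0.52×2.6) = 0.2587
⟨φ⟩ = 0.68 × (0.8556 − 0.2587) / (0.52 × 2.3) = 0.68 × 0.4990 = 0.3393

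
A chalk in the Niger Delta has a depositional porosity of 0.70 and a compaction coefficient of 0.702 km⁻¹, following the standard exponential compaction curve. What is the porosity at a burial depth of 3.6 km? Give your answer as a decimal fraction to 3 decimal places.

phi = phi₀·exp(−β·d) = 0.7 × exp(−0.702 × 3.6) = 0.7 × exp(−2.527)
  = 0.7 × 0.0799 = 0.0559

0.056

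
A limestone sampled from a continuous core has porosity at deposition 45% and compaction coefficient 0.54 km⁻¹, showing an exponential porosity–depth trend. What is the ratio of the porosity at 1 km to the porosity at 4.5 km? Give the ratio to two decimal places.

φ(Z₁)/φ(Z₂) = e^(−c·Z₁)/e^(−c·Z₂) = e^{c(Z₂−Z₁)}
= exp(0.54 × 3.5) = exp(1.89) = 6.6194

6.62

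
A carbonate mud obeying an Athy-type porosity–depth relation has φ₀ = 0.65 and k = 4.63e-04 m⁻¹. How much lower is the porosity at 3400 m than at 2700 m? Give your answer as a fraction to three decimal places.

0.052

Working in km (1 km = 1000 m; k in km⁻¹ = k in m⁻¹ × 1000):
φ(2.7) = 0.65·e^(−0.463×2.7) = 0.1862
φ(3.4) = 0.65·e^(−0.463×3.4) = 0.1347
Δφ = 0.1862 − 0.1347 = 0.0515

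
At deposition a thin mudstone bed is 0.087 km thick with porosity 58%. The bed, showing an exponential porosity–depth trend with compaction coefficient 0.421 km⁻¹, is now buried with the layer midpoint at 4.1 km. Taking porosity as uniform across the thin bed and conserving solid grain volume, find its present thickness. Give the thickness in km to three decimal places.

0.041 km

Porosity at 4.1 km: phi = 0.58·exp(−0.421×4.1) = 0.1032
Solid-volume conservation: h(1−phi) = h₀(1−phi₀) ⇒ h = h₀·(1−phi₀)/(1−phi)
h = 0.087 × (1 − 0.58)/(1 − 0.1032) = 0.087 × 0.4683 = 0.0407 km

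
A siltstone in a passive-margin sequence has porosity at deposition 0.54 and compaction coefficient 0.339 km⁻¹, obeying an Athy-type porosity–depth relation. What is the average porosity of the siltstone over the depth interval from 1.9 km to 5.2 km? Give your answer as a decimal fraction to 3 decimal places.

0.171

⟨φ⟩ = (1/(d₂−d₁)) ∫ φ₀ e^(−kd) dd = φ₀·(e^(−k·d₁) − e^(−k·d₂)) / (k·(d₂−d₁))
e^(−0.339×1.9) = 0.5251; e^(−0.339×5.2) = 0.1716
⟨φ⟩ = 0.54 × (0.5251 − 0.1716) / (0.339 × 3.3) = 0.54 × 0.3161 = 0.1707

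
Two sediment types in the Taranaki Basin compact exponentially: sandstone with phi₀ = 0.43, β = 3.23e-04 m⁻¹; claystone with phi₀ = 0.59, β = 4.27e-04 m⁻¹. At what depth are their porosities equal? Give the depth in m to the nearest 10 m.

Working in km (1 km = 1000 m; β in km⁻¹ = β in m⁻¹ × 1000):
Set phi₀ₐ e^(−βₐZ) = phi₀ᵦ e^(−βᵦZ) ⇒ ln(phi₀ₐ/phi₀ᵦ) = (βₐ − βᵦ)·Z
Z = ln(0.43/0.59) / (0.323 − 0.427) = -0.3163 / -0.104 = 3.042 km

3040 m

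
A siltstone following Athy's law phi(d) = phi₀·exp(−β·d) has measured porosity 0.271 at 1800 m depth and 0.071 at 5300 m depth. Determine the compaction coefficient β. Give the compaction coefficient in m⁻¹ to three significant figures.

0.000383 m⁻¹

Working in km (1 km = 1000 m; β in km⁻¹ = β in m⁻¹ × 1000):
Athy: phi(d) = phi₀ e^(−βd) ⇒ phi₁/phi₂ = e^{β(d₂−d₁)} ⇒ β = ln(phi₁/phi₂)/(d₂−d₁)
β = ln(0.271/0.071) / (5.3 − 1.8) = ln(3.817) / 3.5 = 1.3394 / 3.5 = 0.3827 km⁻¹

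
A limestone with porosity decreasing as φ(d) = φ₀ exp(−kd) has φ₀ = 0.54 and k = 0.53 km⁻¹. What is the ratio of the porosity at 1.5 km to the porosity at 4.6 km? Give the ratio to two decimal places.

φ(d₁)/φ(d₂) = e^(−k·d₁)/e^(−k·d₂) = e^{k(d₂−d₁)}
= exp(0.53 × 3.1) = exp(1.643) = 5.1707

5.17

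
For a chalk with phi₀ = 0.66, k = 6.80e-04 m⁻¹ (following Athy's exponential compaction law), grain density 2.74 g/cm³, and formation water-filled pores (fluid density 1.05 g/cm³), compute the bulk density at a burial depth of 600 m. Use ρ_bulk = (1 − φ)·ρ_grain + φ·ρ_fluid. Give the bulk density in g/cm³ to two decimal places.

2.00 g/cm³

Working in km (1 km = 1000 m; k in km⁻¹ = k in m⁻¹ × 1000):
Porosity at depth: phi = 0.66·exp(−0.68×0.6) = 0.66×0.6650 = 0.4389
Bulk density: ρ_b = (1−phi)ρ_g + phi·ρ_f = 0.5611×2.74 + 0.4389×1.05
       = 1.537 + 0.461 = 1.998 g/cm³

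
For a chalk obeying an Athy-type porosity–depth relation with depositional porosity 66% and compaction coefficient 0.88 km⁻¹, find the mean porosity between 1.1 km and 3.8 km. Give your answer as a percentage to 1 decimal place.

⟨n⟩ = (1/(Z₂−Z₁)) ∫ n₀ e^(−cZ) dZ = n₀·(e^(−c·Z₁) − e^(−c·Z₂)) / (c·(Z₂−Z₁))
e^(−0.88×1.1) = 0.3798; e^(−0.88×3.8) = 0.0353
⟨n⟩ = 0.66 × (0.3798 − 0.0353) / (0.88 × 2.7) = 0.66 × 0.1450 = 0.0957

9.6%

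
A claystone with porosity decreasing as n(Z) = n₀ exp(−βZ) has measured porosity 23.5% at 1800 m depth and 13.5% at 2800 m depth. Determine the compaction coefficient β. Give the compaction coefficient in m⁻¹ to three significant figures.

Working in km (1 km = 1000 m; β in km⁻¹ = β in m⁻¹ × 1000):
Athy: n(Z) = n₀ e^(−βZ) ⇒ n₁/n₂ = e^{β(Z₂−Z₁)} ⇒ β = ln(n₁/n₂)/(Z₂−Z₁)
β = ln(0.235/0.135) / (2.8 − 1.8) = ln(1.741) / 1 = 0.5543 / 1 = 0.5543 km⁻¹

0.000554 m⁻¹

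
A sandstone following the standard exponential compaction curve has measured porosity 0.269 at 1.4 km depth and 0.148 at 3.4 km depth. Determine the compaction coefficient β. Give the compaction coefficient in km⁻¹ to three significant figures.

0.299 km⁻¹

Athy: n(d) = n₀ e^(−βd) ⇒ n₁/n₂ = e^{β(d₂−d₁)} ⇒ β = ln(n₁/n₂)/(d₂−d₁)
β = ln(0.269/0.148) / (3.4 − 1.4) = ln(1.818) / 2 = 0.5975 / 2 = 0.2987 km⁻¹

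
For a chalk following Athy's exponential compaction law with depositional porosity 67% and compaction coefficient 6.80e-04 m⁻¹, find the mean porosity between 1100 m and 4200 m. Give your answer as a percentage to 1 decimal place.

13.2%

Working in km (1 km = 1000 m; β in km⁻¹ = β in m⁻¹ × 1000):
⟨n⟩ = (1/(d₂−d₁)) ∫ n₀ e^(−βd) dd = n₀·(e^(−β·d₁) − e^(−β·d₂)) / (β·(d₂−d₁))
e^(−0.68×1.1) = 0.4733; e^(−0.68×4.2) = 0.0575
⟨n⟩ = 0.67 × (0.4733 − 0.0575) / (0.68 × 3.1) = 0.67 × 0.1973 = 0.1322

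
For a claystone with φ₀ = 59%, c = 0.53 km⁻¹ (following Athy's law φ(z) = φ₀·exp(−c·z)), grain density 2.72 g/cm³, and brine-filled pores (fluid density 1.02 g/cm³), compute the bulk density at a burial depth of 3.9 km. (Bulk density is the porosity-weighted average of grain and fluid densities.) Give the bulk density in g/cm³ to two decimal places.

2.59 g/cm³

Porosity at depth: φ = 0.59·exp(−0.53×3.9) = 0.59×0.1266 = 0.0747
Bulk density: ρ_b = (1−φ)ρ_g + φ·ρ_f = 0.9253×2.72 + 0.0747×1.02
       = 2.517 + 0.076 = 2.593 g/cm³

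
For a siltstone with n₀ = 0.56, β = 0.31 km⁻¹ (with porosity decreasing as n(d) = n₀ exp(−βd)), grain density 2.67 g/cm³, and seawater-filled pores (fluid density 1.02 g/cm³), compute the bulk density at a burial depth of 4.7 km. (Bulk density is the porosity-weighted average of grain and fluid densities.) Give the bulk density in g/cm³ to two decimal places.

Porosity at depth: n = 0.56·exp(−0.31×4.7) = 0.56×0.2329 = 0.1304
Bulk density: ρ_b = (1−n)ρ_g + n·ρ_f = 0.8696×2.67 + 0.1304×1.02
       = 2.322 + 0.133 = 2.455 g/cm³

2.45 g/cm³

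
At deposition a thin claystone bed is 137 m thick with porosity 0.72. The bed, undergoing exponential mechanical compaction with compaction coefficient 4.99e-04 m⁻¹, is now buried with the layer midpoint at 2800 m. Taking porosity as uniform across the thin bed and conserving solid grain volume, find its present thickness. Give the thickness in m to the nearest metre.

Working in km (1 km = 1000 m; β in km⁻¹ = β in m⁻¹ × 1000):
Porosity at 2.8 km: phi = 0.72·exp(−0.499×2.8) = 0.1780
Solid-volume conservation: h(1−phi) = h₀(1−phi₀) ⇒ h = h₀·(1−phi₀)/(1−phi)
h = 0.137 × (1 − 0.72)/(1 − 0.1780) = 0.137 × 0.3407 = 0.0467 km

47 m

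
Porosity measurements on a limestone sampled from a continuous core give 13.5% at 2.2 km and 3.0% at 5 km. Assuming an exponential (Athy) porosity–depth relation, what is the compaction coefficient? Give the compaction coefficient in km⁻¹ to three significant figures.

Athy: n(d) = n₀ e^(−kd) ⇒ n₁/n₂ = e^{k(d₂−d₁)} ⇒ k = ln(n₁/n₂)/(d₂−d₁)
k = ln(0.135/0.03) / (5 − 2.2) = ln(4.5) / 2.8 = 1.5041 / 2.8 = 0.5372 km⁻¹

0.537 km⁻¹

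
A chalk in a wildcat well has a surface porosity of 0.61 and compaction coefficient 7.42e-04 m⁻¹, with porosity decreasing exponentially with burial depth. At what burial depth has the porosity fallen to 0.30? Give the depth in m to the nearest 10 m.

960 m

Working in km (1 km = 1000 m; c in km⁻¹ = c in m⁻¹ × 1000):
Invert Athy's law: d = ln(φ₀/φ) / c
d = ln(0.61/0.3) / 0.742 = ln(2.033) / 0.742 = 0.7097 / 0.742 = 0.956 km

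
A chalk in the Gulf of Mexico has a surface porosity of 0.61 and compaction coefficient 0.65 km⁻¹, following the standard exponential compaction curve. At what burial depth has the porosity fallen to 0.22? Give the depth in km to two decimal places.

1.57 km

Invert Athy's law: d = ln(phi₀/phi) / k
d = ln(0.61/0.22) / 0.65 = ln(2.773) / 0.65 = 1.0198 / 0.65 = 1.569 km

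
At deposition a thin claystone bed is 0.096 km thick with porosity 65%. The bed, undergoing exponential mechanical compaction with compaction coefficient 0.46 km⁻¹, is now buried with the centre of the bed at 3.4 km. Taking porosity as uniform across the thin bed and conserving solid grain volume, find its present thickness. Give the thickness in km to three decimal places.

Porosity at 3.4 km: phi = 0.65·exp(−0.46×3.4) = 0.1360
Solid-volume conservation: h(1−phi) = h₀(1−phi₀) ⇒ h = h₀·(1−phi₀)/(1−phi)
h = 0.096 × (1 − 0.65)/(1 − 0.1360) = 0.096 × 0.4051 = 0.0389 km

0.039 km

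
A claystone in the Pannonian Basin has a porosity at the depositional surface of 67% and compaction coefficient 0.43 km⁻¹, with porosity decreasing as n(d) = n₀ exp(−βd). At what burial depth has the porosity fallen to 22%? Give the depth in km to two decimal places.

2.59 km

Invert Athy's law: d = ln(n₀/n) / β
d = ln(0.67/0.22) / 0.43 = ln(3.045) / 0.43 = 1.1137 / 0.43 = 2.590 km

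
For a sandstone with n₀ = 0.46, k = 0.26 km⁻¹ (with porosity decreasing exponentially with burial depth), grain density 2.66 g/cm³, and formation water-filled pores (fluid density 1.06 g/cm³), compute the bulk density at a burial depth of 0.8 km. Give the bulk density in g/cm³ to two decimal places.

Porosity at depth: n = 0.46·exp(−0.26×0.8) = 0.46×0.8122 = 0.3736
Bulk density: ρ_b = (1−n)ρ_g + n·ρ_f = 0.6264×2.66 + 0.3736×1.06
       = 1.666 + 0.396 = 2.062 g/cm³

2.06 g/cm³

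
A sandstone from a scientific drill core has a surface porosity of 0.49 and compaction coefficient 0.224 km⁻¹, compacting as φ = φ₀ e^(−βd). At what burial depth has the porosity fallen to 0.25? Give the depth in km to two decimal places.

Invert Athy's law: d = ln(φ₀/φ) / β
d = ln(0.49/0.25) / 0.224 = ln(1.96) / 0.224 = 0.6729 / 0.224 = 3.004 km

3.00 km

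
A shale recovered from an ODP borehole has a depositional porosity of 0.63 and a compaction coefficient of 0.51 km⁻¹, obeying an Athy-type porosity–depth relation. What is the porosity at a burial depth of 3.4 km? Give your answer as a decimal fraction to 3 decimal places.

0.111

n = n₀·exp(−β·Z) = 0.63 × exp(−0.51 × 3.4) = 0.63 × exp(−1.734)
  = 0.63 × 0.1766 = 0.1112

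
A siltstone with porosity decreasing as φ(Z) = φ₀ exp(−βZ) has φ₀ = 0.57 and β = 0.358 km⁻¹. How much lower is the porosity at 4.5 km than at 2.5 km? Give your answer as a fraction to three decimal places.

φ(2.5) = 0.57·e^(−0.358×2.5) = 0.2329
φ(4.5) = 0.57·e^(−0.358×4.5) = 0.1138
Δφ = 0.2329 − 0.1138 = 0.1191

0.119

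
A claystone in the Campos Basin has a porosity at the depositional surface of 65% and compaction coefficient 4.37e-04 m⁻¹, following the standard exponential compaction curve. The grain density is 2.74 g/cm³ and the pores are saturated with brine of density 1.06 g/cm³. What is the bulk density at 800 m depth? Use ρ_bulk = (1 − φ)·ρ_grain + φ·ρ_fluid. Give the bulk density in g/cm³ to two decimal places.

1.97 g/cm³

Working in km (1 km = 1000 m; k in km⁻¹ = k in m⁻¹ × 1000):
Porosity at depth: n = 0.65·exp(−0.437×0.8) = 0.65×0.7050 = 0.4582
Bulk density: ρ_b = (1−n)ρ_g + n·ρ_f = 0.5418×2.74 + 0.4582×1.06
       = 1.484 + 0.486 = 1.970 g/cm³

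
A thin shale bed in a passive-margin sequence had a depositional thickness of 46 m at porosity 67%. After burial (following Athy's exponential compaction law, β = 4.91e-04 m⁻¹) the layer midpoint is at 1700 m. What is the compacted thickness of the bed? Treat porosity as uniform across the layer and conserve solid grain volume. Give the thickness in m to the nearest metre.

21 m

Working in km (1 km = 1000 m; β in km⁻¹ = β in m⁻¹ × 1000):
Porosity at 1.7 km: φ = 0.67·exp(−0.491×1.7) = 0.2908
Solid-volume conservation: h(1−φ) = h₀(1−φ₀) ⇒ h = h₀·(1−φ₀)/(1−φ)
h = 0.046 × (1 − 0.67)/(1 − 0.2908) = 0.046 × 0.4653 = 0.0214 km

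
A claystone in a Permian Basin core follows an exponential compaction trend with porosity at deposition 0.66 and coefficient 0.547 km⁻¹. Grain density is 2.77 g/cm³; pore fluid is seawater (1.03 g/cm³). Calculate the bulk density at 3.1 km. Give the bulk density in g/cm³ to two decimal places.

Porosity at depth: φ = 0.66·exp(−0.547×3.1) = 0.66×0.1835 = 0.1211
Bulk density: ρ_b = (1−φ)ρ_g + φ·ρ_f = 0.8789×2.77 + 0.1211×1.03
       = 2.435 + 0.125 = 2.559 g/cm³

2.56 g/cm³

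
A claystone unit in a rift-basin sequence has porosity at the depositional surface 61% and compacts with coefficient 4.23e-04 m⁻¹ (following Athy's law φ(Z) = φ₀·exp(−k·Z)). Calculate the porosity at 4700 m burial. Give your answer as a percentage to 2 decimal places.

8.35%

Working in km (1 km = 1000 m; k in km⁻¹ = k in m⁻¹ × 1000):
φ = φ₀·exp(−k·Z) = 0.61 × exp(−0.423 × 4.7) = 0.61 × exp(−1.988)
  = 0.61 × 0.1370 = 0.0835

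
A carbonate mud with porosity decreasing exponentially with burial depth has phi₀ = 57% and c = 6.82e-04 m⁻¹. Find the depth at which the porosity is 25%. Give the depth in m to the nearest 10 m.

1210 m

Working in km (1 km = 1000 m; c in km⁻¹ = c in m⁻¹ × 1000):
Invert Athy's law: Z = ln(phi₀/phi) / c
Z = ln(0.57/0.25) / 0.682 = ln(2.28) / 0.682 = 0.8242 / 0.682 = 1.208 km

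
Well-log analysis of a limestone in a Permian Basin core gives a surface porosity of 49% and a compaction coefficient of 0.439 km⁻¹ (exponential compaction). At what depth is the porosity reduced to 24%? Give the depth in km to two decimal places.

Invert Athy's law: Z = ln(phi₀/phi) / c
Z = ln(0.49/0.24) / 0.439 = ln(2.042) / 0.439 = 0.7138 / 0.439 = 1.626 km

1.63 km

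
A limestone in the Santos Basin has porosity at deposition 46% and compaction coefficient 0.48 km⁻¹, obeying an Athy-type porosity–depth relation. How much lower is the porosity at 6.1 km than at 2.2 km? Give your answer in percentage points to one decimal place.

n(2.2) = 0.46·e^(−0.48×2.2) = 0.1600
n(6.1) = 0.46·e^(−0.48×6.1) = 0.0246
Δn = 0.1600 − 0.0246 = 0.1354

13.5 percentage points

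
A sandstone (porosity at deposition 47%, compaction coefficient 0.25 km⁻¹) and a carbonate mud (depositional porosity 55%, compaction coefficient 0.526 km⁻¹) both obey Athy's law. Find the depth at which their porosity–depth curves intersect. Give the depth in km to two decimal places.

0.57 km

Set n₀ₐ e^(−kₐd) = n₀ᵦ e^(−kᵦd) ⇒ ln(n₀ₐ/n₀ᵦ) = (kₐ − kᵦ)·d
d = ln(0.47/0.55) / (0.25 − 0.526) = -0.1572 / -0.276 = 0.570 km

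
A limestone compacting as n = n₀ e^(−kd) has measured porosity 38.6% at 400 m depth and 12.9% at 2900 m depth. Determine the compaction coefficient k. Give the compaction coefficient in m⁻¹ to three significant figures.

0.000438 m⁻¹

Working in km (1 km = 1000 m; k in km⁻¹ = k in m⁻¹ × 1000):
Athy: n(d) = n₀ e^(−kd) ⇒ n₁/n₂ = e^{k(d₂−d₁)} ⇒ k = ln(n₁/n₂)/(d₂−d₁)
k = ln(0.386/0.129) / (2.9 − 0.4) = ln(2.992) / 2.5 = 1.0960 / 2.5 = 0.4384 km⁻¹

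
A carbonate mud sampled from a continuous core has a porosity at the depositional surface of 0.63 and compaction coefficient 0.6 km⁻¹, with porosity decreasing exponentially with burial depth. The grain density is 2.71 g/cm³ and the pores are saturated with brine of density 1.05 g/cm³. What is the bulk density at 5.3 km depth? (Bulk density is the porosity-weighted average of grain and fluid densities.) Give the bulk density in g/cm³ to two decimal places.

2.67 g/cm³

Porosity at depth: φ = 0.63·exp(−0.6×5.3) = 0.63×0.0416 = 0.0262
Bulk density: ρ_b = (1−φ)ρ_g + φ·ρ_f = 0.9738×2.71 + 0.0262×1.05
       = 2.639 + 0.028 = 2.667 g/cm³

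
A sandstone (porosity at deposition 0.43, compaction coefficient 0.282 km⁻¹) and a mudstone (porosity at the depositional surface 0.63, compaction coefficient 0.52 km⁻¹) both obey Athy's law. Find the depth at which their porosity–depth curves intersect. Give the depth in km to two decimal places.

Set φ₀ₐ e^(−cₐZ) = φ₀ᵦ e^(−cᵦZ) ⇒ ln(φ₀ₐ/φ₀ᵦ) = (cₐ − cᵦ)·Z
Z = ln(0.43/0.63) / (0.282 − 0.52) = -0.3819 / -0.238 = 1.605 km

1.60 km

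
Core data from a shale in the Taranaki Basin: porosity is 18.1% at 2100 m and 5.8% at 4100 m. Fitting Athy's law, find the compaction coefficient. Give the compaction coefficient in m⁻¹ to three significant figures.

Working in km (1 km = 1000 m; β in km⁻¹ = β in m⁻¹ × 1000):
Athy: φ(d) = φ₀ e^(−βd) ⇒ φ₁/φ₂ = e^{β(d₂−d₁)} ⇒ β = ln(φ₁/φ₂)/(d₂−d₁)
β = ln(0.181/0.058) / (4.1 − 2.1) = ln(3.121) / 2 = 1.1381 / 2 = 0.569 km⁻¹

0.000569 m⁻¹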